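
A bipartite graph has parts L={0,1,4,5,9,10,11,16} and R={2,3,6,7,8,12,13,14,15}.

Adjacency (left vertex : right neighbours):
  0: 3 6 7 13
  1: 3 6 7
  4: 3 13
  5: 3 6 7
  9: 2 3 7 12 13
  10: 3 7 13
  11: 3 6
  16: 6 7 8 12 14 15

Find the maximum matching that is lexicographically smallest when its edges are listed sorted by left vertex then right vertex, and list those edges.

|M| = 6 (so the lex-smallest maximum matching has 6 edges)
process left vertices in ascending order; for each, take the smallest-labelled available neighbour that still permits 6 edges overall, or leave it unmatched if none does
lex-smallest matching: {0-3, 1-6, 4-13, 5-7, 9-2, 16-8}

Lex-smallest maximum matching: {(0,3), (1,6), (4,13), (5,7), (9,2), (16,8)}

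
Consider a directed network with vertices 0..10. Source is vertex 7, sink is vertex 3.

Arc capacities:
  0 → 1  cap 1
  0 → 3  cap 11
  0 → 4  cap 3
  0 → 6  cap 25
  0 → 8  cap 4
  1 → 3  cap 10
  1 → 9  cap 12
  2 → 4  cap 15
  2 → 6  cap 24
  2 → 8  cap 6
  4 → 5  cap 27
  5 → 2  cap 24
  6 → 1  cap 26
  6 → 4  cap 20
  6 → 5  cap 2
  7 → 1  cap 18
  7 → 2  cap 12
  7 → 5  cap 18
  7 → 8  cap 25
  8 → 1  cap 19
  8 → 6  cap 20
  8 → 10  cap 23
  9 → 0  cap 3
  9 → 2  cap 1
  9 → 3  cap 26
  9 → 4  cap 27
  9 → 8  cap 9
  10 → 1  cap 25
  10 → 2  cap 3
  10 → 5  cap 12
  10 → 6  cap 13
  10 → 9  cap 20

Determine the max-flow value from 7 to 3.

Maximum flow value: 39

augment #1: 7→1→3 bottleneck 10, total now 10
augment #2: 7→1→9→3 bottleneck 8, total now 18
augment #3: 7→8→1→9→3 bottleneck 4, total now 22
augment #4: 7→8→10→9→3 bottleneck 14, total now 36
augment #5: 7→8→10→9→0→3 bottleneck 3, total now 39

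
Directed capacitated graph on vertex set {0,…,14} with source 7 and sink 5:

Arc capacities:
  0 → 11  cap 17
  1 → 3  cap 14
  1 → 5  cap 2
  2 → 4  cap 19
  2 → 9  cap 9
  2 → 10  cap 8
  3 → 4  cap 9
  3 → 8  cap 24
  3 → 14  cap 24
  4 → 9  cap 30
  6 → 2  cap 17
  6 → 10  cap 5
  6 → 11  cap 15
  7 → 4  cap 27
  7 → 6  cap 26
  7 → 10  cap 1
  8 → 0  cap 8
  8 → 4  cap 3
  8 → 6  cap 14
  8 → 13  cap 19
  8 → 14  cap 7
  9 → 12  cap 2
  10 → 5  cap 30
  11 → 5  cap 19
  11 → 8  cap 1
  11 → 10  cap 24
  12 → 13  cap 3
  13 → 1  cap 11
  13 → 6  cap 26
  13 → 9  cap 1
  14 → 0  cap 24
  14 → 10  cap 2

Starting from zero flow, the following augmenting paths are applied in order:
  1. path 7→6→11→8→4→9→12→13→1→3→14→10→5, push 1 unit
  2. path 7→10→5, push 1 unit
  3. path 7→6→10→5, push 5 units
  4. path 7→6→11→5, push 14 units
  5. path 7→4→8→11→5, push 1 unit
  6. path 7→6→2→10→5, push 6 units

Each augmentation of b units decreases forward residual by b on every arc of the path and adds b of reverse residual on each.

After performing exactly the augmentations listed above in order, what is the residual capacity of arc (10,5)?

after path 1 (7→6→11→8→4→9→12→13→1→3→14→10→5, push 1): res(10,5)=29
after path 2 (7→10→5, push 1): res(10,5)=28
after path 3 (7→6→10→5, push 5): res(10,5)=23
after path 4 (7→6→11→5, push 14): res(10,5)=23
after path 5 (7→4→8→11→5, push 1): res(10,5)=23
after path 6 (7→6→2→10→5, push 6): res(10,5)=17

Residual capacity of (10,5): 17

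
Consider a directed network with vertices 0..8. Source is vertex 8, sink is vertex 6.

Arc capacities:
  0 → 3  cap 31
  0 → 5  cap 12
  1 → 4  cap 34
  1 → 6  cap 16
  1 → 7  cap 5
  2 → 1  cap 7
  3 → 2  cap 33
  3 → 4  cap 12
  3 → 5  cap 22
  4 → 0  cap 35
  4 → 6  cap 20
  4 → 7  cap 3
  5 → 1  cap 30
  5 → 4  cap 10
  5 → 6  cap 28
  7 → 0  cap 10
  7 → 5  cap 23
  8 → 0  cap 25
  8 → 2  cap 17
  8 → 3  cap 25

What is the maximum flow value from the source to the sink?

Maximum flow value: 53

augment #1: 8→0→5→6 bottleneck 12, total now 12
augment #2: 8→2→1→6 bottleneck 7, total now 19
augment #3: 8→3→4→6 bottleneck 12, total now 31
augment #4: 8→3→5→6 bottleneck 13, total now 44
augment #5: 8→0→3→5→6 bottleneck 3, total now 47
augment #6: 8→0→3→5→1→6 bottleneck 6, total now 53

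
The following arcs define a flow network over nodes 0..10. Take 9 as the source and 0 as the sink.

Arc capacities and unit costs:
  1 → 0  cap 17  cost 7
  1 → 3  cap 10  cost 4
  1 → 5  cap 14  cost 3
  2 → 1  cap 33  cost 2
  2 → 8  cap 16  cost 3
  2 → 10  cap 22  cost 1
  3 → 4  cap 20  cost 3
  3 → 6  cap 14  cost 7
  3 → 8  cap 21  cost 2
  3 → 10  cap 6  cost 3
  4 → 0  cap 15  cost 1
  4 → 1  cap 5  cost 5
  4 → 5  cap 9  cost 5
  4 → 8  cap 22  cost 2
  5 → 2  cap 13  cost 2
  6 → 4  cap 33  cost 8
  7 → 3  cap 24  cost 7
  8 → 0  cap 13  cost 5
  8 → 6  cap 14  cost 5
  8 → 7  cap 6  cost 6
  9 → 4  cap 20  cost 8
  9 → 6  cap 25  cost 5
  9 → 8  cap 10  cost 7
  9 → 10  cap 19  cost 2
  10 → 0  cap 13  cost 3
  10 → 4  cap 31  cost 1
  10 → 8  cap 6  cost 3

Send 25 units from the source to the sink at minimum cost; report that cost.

Minimum cost for 25 units: 140

shortest-cost path #1: 9→10→4→0 push 15 @ unit cost 4 (adds 60)
shortest-cost path #2: 9→10→0 push 4 @ unit cost 5 (adds 20)
shortest-cost path #3: 9→4→10→0 push 6 @ unit cost 10 (adds 60)
total cost = 140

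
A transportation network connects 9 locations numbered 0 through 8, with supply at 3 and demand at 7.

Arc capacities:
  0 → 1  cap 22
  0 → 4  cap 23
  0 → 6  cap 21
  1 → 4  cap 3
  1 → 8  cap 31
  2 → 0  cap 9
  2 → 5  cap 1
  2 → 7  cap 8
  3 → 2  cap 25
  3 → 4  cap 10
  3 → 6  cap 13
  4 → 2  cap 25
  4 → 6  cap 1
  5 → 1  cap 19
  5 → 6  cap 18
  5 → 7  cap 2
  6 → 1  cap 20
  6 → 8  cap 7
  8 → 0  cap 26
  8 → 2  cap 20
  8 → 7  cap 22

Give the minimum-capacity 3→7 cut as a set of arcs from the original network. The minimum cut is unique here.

augment #1: 3→2→7 push 8
augment #2: 3→2→5→7 push 1
augment #3: 3→6→8→7 push 7
augment #4: 3→6→1→8→7 push 6
augment #5: 3→2→0→1→8→7 push 9
max flow = 31; residual-reachable set from 3 gives S-side
cut edges (S→T): {(2,5), (2,7), (8,7)} total cap 31

Min-cut arcs: {(2,5), (2,7), (8,7)} (total capacity 31)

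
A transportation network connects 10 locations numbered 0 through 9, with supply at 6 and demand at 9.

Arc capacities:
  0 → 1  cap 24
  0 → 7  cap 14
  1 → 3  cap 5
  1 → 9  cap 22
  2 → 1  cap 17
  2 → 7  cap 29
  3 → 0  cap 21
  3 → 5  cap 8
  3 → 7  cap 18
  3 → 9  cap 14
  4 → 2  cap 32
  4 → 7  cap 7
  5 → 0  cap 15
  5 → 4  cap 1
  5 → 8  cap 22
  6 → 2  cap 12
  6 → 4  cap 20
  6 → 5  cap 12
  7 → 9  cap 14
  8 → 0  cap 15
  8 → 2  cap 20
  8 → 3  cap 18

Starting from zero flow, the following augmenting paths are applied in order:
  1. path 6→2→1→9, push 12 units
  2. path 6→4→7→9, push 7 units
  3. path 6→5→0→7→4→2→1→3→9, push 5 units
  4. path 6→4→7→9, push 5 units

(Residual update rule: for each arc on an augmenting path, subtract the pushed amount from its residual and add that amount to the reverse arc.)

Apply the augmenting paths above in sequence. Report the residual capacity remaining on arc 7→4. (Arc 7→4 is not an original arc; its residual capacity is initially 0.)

after path 1 (6→2→1→9, push 12): res(7,4)=0
after path 2 (6→4→7→9, push 7): res(7,4)=7
after path 3 (6→5→0→7→4→2→1→3→9, push 5): res(7,4)=2
after path 4 (6→4→7→9, push 5): res(7,4)=7

Residual capacity of (7,4): 7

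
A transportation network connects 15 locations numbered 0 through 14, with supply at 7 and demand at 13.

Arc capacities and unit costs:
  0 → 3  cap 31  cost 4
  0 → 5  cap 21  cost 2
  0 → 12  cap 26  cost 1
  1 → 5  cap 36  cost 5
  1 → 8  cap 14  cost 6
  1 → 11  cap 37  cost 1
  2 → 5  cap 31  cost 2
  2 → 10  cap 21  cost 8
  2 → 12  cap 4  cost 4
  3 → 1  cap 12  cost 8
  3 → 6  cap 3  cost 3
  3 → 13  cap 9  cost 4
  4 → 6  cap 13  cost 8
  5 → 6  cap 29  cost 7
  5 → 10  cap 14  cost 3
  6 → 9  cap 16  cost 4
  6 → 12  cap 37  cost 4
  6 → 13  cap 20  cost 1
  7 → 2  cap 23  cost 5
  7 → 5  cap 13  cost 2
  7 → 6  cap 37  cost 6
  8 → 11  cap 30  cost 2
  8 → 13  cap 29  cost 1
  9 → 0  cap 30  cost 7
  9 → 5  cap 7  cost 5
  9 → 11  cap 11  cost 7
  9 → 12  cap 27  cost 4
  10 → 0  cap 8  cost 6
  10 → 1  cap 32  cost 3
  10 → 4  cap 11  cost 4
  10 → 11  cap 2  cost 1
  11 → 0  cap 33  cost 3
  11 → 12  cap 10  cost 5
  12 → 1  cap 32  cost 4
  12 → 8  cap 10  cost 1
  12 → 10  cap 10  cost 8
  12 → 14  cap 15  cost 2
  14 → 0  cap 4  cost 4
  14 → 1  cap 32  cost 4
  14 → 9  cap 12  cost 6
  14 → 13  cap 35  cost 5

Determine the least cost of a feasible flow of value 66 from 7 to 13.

shortest-cost path #1: 7→6→13 push 20 @ unit cost 7 (adds 140)
shortest-cost path #2: 7→2→12→8→13 push 4 @ unit cost 11 (adds 44)
shortest-cost path #3: 7→6→12→8→13 push 6 @ unit cost 12 (adds 72)
shortest-cost path #4: 7→5→10→1→8→13 push 13 @ unit cost 15 (adds 195)
shortest-cost path #5: 7→6→12→14→13 push 11 @ unit cost 17 (adds 187)
shortest-cost path #6: 7→2→5→10→1→8→13 push 1 @ unit cost 20 (adds 20)
shortest-cost path #7: 7→2→5→6→12→14→13 push 4 @ unit cost 25 (adds 100)
shortest-cost path #8: 7→2→10→11→0→3→13 push 2 @ unit cost 25 (adds 50)
shortest-cost path #9: 7→2→10→0→3→13 push 5 @ unit cost 27 (adds 135)
total cost = 943

Minimum cost for 66 units: 943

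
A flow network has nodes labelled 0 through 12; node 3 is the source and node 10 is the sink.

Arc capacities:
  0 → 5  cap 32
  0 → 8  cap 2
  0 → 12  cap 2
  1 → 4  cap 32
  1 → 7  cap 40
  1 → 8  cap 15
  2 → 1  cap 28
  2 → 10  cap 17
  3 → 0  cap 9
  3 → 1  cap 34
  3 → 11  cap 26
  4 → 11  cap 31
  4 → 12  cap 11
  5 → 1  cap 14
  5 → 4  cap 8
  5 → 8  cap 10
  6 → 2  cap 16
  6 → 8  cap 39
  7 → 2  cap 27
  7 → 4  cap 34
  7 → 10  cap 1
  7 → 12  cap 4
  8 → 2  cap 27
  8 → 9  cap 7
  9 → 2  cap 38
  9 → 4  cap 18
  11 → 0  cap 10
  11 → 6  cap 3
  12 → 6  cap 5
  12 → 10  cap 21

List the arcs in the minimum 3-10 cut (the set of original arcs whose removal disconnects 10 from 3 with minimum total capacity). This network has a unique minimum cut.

Min-cut arcs: {(0,12), (2,10), (4,12), (7,10), (7,12)} (total capacity 35)

augment #1: 3→0→12→10 push 2
augment #2: 3→1→7→10 push 1
augment #3: 3→0→8→2→10 push 2
augment #4: 3→1→4→12→10 push 11
augment #5: 3→1→7→2→10 push 15
augment #6: 3→1→7→12→10 push 4
max flow = 35; residual-reachable set from 3 gives S-side
cut edges (S→T): {(0,12), (2,10), (4,12), (7,10), (7,12)} total cap 35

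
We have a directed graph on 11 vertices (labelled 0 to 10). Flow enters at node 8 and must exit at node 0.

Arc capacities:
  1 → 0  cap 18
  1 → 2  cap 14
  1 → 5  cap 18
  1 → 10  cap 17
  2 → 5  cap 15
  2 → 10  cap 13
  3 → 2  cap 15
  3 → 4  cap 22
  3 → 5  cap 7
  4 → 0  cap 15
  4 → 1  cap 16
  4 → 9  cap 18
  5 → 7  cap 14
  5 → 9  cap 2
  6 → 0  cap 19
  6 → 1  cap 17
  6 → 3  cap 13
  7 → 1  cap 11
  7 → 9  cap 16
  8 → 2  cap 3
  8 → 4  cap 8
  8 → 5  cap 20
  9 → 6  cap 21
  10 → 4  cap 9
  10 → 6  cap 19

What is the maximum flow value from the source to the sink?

Maximum flow value: 27

augment #1: 8→4→0 bottleneck 8, total now 8
augment #2: 8→2→10→4→0 bottleneck 3, total now 11
augment #3: 8→5→7→1→0 bottleneck 11, total now 22
augment #4: 8→5→9→6→0 bottleneck 2, total now 24
augment #5: 8→5→7→9→6→0 bottleneck 3, total now 27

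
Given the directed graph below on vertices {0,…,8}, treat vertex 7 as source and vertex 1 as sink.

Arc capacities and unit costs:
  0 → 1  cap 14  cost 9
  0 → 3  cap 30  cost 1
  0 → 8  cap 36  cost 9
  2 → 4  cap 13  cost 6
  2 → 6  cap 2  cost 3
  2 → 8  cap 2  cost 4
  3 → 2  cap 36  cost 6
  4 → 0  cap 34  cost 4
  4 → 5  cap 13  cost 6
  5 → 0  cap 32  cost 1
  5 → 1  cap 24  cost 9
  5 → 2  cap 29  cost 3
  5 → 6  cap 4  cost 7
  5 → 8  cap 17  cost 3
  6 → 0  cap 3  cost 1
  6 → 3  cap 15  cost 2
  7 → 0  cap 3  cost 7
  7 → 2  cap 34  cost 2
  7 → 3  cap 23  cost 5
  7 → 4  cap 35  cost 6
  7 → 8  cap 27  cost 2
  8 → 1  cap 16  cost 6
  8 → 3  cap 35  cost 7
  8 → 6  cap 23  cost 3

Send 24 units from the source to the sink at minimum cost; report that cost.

Minimum cost for 24 units: 259

shortest-cost path #1: 7→8→1 push 16 @ unit cost 8 (adds 128)
shortest-cost path #2: 7→8→6→0→1 push 3 @ unit cost 15 (adds 45)
shortest-cost path #3: 7→0→1 push 3 @ unit cost 16 (adds 48)
shortest-cost path #4: 7→4→0→1 push 2 @ unit cost 19 (adds 38)
total cost = 259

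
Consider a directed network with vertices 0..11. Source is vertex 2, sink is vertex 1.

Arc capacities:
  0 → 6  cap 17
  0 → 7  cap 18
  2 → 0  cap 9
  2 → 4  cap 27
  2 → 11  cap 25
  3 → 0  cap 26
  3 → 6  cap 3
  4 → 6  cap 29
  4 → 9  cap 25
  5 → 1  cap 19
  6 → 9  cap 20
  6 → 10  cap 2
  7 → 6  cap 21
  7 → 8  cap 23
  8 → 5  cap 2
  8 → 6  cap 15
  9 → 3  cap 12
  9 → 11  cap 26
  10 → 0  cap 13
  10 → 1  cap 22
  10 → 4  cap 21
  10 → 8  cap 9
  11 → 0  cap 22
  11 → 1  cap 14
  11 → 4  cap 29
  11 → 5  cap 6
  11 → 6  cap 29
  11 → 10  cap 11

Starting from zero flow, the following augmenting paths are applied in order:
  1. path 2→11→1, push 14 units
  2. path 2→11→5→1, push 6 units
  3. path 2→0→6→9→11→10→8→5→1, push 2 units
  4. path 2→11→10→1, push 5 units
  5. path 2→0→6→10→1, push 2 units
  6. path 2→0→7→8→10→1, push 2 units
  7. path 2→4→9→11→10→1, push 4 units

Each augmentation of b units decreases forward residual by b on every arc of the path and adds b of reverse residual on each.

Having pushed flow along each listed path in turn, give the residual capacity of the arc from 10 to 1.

Residual capacity of (10,1): 9

after path 1 (2→11→1, push 14): res(10,1)=22
after path 2 (2→11→5→1, push 6): res(10,1)=22
after path 3 (2→0→6→9→11→10→8→5→1, push 2): res(10,1)=22
after path 4 (2→11→10→1, push 5): res(10,1)=17
after path 5 (2→0→6→10→1, push 2): res(10,1)=15
after path 6 (2→0→7→8→10→1, push 2): res(10,1)=13
after path 7 (2→4→9→11→10→1, push 4): res(10,1)=9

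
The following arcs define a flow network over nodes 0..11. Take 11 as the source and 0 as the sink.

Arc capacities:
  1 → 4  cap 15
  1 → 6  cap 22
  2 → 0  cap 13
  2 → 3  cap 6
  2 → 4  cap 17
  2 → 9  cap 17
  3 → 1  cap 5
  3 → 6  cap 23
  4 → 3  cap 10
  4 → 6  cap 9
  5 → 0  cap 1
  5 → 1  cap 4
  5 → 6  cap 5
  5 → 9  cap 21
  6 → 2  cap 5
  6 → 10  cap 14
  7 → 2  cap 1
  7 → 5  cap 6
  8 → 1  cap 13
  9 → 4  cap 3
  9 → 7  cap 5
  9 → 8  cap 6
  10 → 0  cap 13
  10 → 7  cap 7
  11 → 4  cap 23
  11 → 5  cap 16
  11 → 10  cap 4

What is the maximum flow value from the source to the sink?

augment #1: 11→5→0 bottleneck 1, total now 1
augment #2: 11→10→0 bottleneck 4, total now 5
augment #3: 11→4→6→2→0 bottleneck 5, total now 10
augment #4: 11→4→6→10→0 bottleneck 4, total now 14
augment #5: 11→5→6→10→0 bottleneck 5, total now 19
augment #6: 11→5→9→7→2→0 bottleneck 1, total now 20

Maximum flow value: 20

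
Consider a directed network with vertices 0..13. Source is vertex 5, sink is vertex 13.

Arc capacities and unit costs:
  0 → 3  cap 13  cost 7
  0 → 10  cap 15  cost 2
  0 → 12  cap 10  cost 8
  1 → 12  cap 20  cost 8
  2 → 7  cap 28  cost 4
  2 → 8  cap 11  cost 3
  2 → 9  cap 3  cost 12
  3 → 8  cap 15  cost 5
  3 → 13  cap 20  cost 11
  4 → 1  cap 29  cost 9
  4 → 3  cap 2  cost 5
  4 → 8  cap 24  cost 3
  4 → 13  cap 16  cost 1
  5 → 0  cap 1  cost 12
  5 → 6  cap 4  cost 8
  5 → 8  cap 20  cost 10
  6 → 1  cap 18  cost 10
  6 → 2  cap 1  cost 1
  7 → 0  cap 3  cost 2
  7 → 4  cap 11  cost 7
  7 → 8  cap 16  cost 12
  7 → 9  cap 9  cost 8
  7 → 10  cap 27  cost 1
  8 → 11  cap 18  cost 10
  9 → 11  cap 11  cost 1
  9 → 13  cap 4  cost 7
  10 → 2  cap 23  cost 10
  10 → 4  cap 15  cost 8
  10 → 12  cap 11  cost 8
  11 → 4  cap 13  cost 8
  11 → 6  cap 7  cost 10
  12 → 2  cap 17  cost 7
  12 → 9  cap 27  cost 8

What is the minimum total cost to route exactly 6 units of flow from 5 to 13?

shortest-cost path #1: 5→6→2→7→4→13 push 1 @ unit cost 21 (adds 21)
shortest-cost path #2: 5→0→10→4→13 push 1 @ unit cost 23 (adds 23)
shortest-cost path #3: 5→8→11→4→13 push 4 @ unit cost 29 (adds 116)
total cost = 160

Minimum cost for 6 units: 160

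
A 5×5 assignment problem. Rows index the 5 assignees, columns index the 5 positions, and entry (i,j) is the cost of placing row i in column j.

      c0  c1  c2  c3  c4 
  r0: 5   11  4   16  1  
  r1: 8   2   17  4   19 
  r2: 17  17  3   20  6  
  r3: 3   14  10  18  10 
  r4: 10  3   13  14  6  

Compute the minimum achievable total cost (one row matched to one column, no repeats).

Minimum assignment cost: 14

optimal assignment: row0→col4 (cost 1), row1→col3 (cost 4), row2→col2 (cost 3), row3→col0 (cost 3), row4→col1 (cost 3)
total = 1 + 4 + 3 + 3 + 3 = 14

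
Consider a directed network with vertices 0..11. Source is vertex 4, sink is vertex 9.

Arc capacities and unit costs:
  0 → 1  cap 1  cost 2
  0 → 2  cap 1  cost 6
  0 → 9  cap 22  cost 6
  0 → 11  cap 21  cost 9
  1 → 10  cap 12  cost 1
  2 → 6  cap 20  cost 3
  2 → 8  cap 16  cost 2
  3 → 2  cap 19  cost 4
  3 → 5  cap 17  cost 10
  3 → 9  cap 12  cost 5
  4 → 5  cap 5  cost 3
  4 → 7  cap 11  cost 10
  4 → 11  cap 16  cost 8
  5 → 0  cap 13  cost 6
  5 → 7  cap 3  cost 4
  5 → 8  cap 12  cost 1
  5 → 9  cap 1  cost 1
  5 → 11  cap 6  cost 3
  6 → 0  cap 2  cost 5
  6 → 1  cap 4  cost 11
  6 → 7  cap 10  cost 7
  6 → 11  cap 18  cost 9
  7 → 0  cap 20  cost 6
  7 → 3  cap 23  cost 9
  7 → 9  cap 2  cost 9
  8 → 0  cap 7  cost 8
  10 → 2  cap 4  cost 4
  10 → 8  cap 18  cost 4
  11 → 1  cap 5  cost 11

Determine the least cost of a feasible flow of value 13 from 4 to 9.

shortest-cost path #1: 4→5→9 push 1 @ unit cost 4 (adds 4)
shortest-cost path #2: 4→5→0→9 push 4 @ unit cost 15 (adds 60)
shortest-cost path #3: 4→7→9 push 2 @ unit cost 19 (adds 38)
shortest-cost path #4: 4→7→0→9 push 6 @ unit cost 22 (adds 132)
total cost = 234

Minimum cost for 13 units: 234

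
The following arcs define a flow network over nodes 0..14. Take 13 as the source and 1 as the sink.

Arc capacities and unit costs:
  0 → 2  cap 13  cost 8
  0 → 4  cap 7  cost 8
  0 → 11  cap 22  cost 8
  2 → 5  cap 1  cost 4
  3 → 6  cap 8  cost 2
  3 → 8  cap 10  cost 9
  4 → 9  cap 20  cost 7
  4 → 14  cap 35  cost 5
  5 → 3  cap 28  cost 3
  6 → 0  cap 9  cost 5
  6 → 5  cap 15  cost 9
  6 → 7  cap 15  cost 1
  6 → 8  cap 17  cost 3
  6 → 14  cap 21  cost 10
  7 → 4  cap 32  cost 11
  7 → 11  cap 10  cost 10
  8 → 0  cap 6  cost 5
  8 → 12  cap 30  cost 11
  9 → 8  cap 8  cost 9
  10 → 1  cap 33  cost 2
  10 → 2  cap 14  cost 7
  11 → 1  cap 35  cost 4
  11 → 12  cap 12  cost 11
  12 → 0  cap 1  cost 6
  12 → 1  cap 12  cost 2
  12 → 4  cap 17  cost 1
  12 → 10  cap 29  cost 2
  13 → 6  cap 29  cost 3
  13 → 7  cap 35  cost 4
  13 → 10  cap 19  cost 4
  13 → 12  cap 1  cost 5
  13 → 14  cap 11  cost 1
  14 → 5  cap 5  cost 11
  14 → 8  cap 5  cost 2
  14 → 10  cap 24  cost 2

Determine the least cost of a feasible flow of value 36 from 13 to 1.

Minimum cost for 36 units: 263

shortest-cost path #1: 13→14→10→1 push 11 @ unit cost 5 (adds 55)
shortest-cost path #2: 13→10→1 push 19 @ unit cost 6 (adds 114)
shortest-cost path #3: 13→12→1 push 1 @ unit cost 7 (adds 7)
shortest-cost path #4: 13→6→14→10→1 push 3 @ unit cost 17 (adds 51)
shortest-cost path #5: 13→7→11→1 push 2 @ unit cost 18 (adds 36)
total cost = 263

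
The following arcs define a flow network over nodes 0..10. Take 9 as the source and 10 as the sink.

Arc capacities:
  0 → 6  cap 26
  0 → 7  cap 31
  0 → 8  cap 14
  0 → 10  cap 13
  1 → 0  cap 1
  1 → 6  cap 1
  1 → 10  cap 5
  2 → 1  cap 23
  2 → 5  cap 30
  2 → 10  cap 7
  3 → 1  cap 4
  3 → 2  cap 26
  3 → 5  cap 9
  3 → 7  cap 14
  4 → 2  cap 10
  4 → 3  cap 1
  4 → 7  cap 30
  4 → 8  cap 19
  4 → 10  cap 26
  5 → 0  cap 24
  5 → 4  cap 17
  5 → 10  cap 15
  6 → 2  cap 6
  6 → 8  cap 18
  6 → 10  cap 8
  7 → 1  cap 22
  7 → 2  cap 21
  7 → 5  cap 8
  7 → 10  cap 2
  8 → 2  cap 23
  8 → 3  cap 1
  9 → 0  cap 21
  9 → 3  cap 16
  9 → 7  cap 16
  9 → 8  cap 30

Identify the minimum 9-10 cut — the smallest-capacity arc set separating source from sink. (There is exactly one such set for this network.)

augment #1: 9→0→10 push 13
augment #2: 9→7→10 push 2
augment #3: 9→0→6→10 push 8
augment #4: 9→3→1→10 push 4
augment #5: 9→3→2→10 push 7
augment #6: 9→3→5→10 push 5
augment #7: 9→7→1→10 push 1
augment #8: 9→7→5→10 push 8
augment #9: 9→7→2→5→10 push 2
augment #10: 9→7→2→5→4→10 push 3
augment #11: 9→8→2→5→4→10 push 14
max flow = 67; residual-reachable set from 9 gives S-side
cut edges (S→T): {(0,10), (1,10), (2,10), (5,4), (5,10), (6,10), (7,10)} total cap 67

Min-cut arcs: {(0,10), (1,10), (2,10), (5,4), (5,10), (6,10), (7,10)} (total capacity 67)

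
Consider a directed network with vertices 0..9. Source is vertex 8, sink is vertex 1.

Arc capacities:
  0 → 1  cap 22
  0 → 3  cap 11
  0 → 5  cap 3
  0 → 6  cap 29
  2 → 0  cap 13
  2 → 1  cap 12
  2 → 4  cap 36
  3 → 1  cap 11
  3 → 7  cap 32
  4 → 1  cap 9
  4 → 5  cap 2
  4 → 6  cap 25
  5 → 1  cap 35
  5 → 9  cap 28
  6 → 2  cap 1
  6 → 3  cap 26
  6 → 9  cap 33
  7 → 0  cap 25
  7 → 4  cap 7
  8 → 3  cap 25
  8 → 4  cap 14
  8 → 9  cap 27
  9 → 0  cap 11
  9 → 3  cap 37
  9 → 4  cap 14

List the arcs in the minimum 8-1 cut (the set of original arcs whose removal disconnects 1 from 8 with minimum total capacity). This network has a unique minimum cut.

Min-cut arcs: {(0,1), (0,5), (3,1), (4,1), (4,5), (6,2)} (total capacity 48)

augment #1: 8→3→1 push 11
augment #2: 8→4→1 push 9
augment #3: 8→4→5→1 push 2
augment #4: 8→9→0→1 push 11
augment #5: 8→3→7→0→1 push 11
augment #6: 8→4→6→2→1 push 1
augment #7: 8→3→7→0→5→1 push 3
max flow = 48; residual-reachable set from 8 gives S-side
cut edges (S→T): {(0,1), (0,5), (3,1), (4,1), (4,5), (6,2)} total cap 48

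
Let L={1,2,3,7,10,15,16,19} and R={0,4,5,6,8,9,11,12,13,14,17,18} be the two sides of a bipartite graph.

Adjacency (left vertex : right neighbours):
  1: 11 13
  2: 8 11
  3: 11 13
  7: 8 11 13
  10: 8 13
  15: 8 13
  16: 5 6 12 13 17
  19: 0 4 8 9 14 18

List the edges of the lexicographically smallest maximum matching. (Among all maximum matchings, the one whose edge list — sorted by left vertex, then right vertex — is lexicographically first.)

Lex-smallest maximum matching: {(1,11), (2,8), (3,13), (16,5), (19,0)}

|M| = 5 (so the lex-smallest maximum matching has 5 edges)
process left vertices in ascending order; for each, take the smallest-labelled available neighbour that still permits 5 edges overall, or leave it unmatched if none does
lex-smallest matching: {1-11, 2-8, 3-13, 16-5, 19-0}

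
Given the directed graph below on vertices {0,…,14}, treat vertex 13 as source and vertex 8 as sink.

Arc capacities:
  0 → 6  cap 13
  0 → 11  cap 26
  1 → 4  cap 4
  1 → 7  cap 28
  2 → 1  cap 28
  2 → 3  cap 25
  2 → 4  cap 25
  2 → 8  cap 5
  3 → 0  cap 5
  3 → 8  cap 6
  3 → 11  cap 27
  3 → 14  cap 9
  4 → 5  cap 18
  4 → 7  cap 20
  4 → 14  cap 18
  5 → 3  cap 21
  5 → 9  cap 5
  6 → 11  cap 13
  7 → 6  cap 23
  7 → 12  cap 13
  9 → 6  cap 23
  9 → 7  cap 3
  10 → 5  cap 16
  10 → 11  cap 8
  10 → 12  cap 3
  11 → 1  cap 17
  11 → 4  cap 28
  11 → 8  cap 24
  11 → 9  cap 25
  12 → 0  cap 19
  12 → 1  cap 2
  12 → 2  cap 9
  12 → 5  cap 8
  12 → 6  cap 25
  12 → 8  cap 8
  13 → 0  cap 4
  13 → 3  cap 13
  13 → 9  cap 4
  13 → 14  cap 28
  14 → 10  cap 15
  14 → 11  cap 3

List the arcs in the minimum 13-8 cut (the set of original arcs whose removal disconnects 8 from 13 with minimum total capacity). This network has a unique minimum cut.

Min-cut arcs: {(13,0), (13,3), (13,9), (14,10), (14,11)} (total capacity 39)

augment #1: 13→3→8 push 6
augment #2: 13→0→11→8 push 4
augment #3: 13→3→11→8 push 7
augment #4: 13→14→11→8 push 3
augment #5: 13→9→6→11→8 push 4
augment #6: 13→14→10→11→8 push 6
augment #7: 13→14→10→12→8 push 3
augment #8: 13→14→10→5→9→7→12→8 push 3
augment #9: 13→14→10→11→1→7→12→8 push 2
augment #10: 13→14→10→5→3→11→1→7→12→2→8 push 1
max flow = 39; residual-reachable set from 13 gives S-side
cut edges (S→T): {(13,0), (13,3), (13,9), (14,10), (14,11)} total cap 39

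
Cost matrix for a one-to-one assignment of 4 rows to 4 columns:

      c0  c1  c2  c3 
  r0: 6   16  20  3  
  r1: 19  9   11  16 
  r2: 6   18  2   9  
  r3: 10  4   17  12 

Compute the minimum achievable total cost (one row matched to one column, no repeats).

Minimum assignment cost: 24

one of 2 optimal assignments: row0→col3 (cost 3), row1→col1 (cost 9), row2→col2 (cost 2), row3→col0 (cost 10)
total = 3 + 9 + 2 + 10 = 24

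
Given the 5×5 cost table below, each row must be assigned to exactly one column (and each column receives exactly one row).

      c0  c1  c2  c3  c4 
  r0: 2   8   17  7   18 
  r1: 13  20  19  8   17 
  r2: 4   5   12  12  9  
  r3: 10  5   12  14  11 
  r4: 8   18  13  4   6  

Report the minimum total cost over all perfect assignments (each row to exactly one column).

Minimum assignment cost: 33

one of 2 optimal assignments: row0→col0 (cost 2), row1→col3 (cost 8), row2→col1 (cost 5), row3→col2 (cost 12), row4→col4 (cost 6)
total = 2 + 8 + 5 + 12 + 6 = 33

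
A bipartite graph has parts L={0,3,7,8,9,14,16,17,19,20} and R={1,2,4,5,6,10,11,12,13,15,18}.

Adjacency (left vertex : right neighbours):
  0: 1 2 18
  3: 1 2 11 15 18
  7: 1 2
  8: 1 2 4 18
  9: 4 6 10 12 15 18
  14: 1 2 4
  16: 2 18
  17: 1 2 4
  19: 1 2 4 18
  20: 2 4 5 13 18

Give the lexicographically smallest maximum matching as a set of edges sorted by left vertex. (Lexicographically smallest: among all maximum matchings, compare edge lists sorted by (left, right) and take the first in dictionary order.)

|M| = 7 (so the lex-smallest maximum matching has 7 edges)
process left vertices in ascending order; for each, take the smallest-labelled available neighbour that still permits 7 edges overall, or leave it unmatched if none does
lex-smallest matching: {0-1, 3-11, 7-2, 8-4, 9-6, 16-18, 20-5}

Lex-smallest maximum matching: {(0,1), (3,11), (7,2), (8,4), (9,6), (16,18), (20,5)}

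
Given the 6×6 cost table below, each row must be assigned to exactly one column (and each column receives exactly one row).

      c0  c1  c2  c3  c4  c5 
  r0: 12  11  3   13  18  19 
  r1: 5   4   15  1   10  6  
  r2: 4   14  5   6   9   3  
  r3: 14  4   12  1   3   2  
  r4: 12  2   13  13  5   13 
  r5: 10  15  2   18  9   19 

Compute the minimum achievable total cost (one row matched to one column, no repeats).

Minimum assignment cost: 21

optimal assignment: row0→col2 (cost 3), row1→col3 (cost 1), row2→col0 (cost 4), row3→col5 (cost 2), row4→col1 (cost 2), row5→col4 (cost 9)
total = 3 + 1 + 4 + 2 + 2 + 9 = 21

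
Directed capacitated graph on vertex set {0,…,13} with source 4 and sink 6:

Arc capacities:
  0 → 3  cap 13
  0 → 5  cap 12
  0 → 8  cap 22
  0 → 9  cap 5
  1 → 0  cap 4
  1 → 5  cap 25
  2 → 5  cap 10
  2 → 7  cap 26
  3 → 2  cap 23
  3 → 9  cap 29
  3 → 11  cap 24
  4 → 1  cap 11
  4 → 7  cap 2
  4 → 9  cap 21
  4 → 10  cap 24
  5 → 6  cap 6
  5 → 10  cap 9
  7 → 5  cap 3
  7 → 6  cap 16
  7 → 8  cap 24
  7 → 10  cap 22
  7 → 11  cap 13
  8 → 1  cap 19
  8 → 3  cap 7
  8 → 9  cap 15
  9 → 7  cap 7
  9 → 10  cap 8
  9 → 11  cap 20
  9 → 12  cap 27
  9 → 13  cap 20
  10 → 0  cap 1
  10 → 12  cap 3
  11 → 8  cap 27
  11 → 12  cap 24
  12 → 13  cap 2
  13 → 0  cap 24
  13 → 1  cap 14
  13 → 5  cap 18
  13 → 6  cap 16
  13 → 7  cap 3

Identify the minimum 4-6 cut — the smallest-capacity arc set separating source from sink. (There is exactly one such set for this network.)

Min-cut arcs: {(1,0), (4,7), (4,9), (5,6), (10,0), (12,13)} (total capacity 36)

augment #1: 4→7→6 push 2
augment #2: 4→1→5→6 push 6
augment #3: 4→9→7→6 push 7
augment #4: 4→9→13→6 push 14
augment #5: 4→10→12→13→6 push 2
augment #6: 4→1→0→3→2→7→6 push 4
augment #7: 4→10→0→3→2→7→6 push 1
max flow = 36; residual-reachable set from 4 gives S-side
cut edges (S→T): {(1,0), (4,7), (4,9), (5,6), (10,0), (12,13)} total cap 36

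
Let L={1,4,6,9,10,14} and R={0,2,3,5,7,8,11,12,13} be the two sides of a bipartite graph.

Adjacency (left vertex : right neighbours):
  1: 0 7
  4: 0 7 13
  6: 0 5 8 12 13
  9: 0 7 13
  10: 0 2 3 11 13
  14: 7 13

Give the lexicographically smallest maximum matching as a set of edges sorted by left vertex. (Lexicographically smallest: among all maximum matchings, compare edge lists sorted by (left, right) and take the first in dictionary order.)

Lex-smallest maximum matching: {(1,0), (4,7), (6,5), (9,13), (10,2)}

|M| = 5 (so the lex-smallest maximum matching has 5 edges)
process left vertices in ascending order; for each, take the smallest-labelled available neighbour that still permits 5 edges overall, or leave it unmatched if none does
lex-smallest matching: {1-0, 4-7, 6-5, 9-13, 10-2}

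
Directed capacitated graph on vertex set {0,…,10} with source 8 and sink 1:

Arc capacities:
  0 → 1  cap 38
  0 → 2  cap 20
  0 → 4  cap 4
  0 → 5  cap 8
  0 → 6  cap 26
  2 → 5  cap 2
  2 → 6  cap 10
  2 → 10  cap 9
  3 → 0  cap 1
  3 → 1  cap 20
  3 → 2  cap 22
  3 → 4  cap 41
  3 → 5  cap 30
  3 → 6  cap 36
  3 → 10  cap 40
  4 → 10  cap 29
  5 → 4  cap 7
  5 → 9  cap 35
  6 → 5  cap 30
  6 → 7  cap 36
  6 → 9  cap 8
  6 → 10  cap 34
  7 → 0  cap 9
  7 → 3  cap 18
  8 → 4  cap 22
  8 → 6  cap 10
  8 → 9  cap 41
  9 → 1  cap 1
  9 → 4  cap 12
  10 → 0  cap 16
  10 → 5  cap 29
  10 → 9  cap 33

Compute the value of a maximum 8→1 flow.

Maximum flow value: 27

augment #1: 8→9→1 bottleneck 1, total now 1
augment #2: 8→4→10→0→1 bottleneck 16, total now 17
augment #3: 8→6→7→0→1 bottleneck 9, total now 26
augment #4: 8→6→7→3→1 bottleneck 1, total now 27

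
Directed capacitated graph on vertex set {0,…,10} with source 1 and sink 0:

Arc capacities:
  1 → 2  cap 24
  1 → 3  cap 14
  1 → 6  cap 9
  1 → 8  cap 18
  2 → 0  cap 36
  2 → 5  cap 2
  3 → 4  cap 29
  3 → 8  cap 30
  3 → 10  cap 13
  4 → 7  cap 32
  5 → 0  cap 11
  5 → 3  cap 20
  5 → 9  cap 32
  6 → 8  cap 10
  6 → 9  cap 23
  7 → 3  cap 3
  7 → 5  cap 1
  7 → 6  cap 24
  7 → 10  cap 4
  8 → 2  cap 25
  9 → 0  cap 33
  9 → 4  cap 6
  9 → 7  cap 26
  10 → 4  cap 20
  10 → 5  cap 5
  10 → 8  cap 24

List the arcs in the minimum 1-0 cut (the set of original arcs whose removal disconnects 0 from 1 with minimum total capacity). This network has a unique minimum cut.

augment #1: 1→2→0 push 24
augment #2: 1→6→9→0 push 9
augment #3: 1→8→2→0 push 12
augment #4: 1→3→10→5→0 push 5
augment #5: 1→8→2→5→0 push 2
augment #6: 1→3→4→7→5→0 push 1
augment #7: 1→3→4→7→6→9→0 push 8
max flow = 61; residual-reachable set from 1 gives S-side
cut edges (S→T): {(1,3), (1,6), (2,0), (2,5)} total cap 61

Min-cut arcs: {(1,3), (1,6), (2,0), (2,5)} (total capacity 61)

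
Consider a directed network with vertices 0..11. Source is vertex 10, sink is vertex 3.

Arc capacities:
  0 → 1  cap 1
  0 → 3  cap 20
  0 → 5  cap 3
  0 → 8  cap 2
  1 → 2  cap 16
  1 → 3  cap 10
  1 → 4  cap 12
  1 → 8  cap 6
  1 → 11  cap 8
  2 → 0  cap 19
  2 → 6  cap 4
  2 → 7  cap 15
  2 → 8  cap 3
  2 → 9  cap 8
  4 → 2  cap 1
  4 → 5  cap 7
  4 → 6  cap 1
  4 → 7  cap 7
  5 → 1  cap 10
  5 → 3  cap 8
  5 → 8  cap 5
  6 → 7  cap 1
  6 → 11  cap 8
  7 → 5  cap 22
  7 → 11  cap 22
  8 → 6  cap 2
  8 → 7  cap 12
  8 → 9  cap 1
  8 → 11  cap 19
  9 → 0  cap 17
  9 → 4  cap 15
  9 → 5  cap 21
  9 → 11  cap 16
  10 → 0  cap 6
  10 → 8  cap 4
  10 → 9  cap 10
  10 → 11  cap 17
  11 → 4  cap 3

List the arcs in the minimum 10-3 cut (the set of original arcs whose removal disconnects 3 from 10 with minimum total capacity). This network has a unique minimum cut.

augment #1: 10→0→3 push 6
augment #2: 10→9→0→3 push 10
augment #3: 10→8→7→5→3 push 4
augment #4: 10→11→4→5→3 push 3
max flow = 23; residual-reachable set from 10 gives S-side
cut edges (S→T): {(10,0), (10,8), (10,9), (11,4)} total cap 23

Min-cut arcs: {(10,0), (10,8), (10,9), (11,4)} (total capacity 23)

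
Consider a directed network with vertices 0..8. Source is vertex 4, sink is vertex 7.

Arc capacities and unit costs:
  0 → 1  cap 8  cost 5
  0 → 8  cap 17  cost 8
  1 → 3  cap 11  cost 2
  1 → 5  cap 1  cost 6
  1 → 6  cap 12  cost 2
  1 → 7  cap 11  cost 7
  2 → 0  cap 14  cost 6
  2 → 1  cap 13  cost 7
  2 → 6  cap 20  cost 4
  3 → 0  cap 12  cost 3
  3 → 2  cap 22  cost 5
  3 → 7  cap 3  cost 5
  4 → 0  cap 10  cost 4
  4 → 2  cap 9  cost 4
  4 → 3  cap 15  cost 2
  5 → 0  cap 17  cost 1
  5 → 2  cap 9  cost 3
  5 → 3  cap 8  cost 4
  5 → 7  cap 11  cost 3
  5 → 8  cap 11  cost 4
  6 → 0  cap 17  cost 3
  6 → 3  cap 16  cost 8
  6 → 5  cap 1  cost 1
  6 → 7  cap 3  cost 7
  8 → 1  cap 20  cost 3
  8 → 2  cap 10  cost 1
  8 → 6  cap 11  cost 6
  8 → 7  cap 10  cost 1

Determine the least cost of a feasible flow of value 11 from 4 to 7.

shortest-cost path #1: 4→3→7 push 3 @ unit cost 7 (adds 21)
shortest-cost path #2: 4→2→6→5→7 push 1 @ unit cost 12 (adds 12)
shortest-cost path #3: 4→0→8→7 push 7 @ unit cost 13 (adds 91)
total cost = 124

Minimum cost for 11 units: 124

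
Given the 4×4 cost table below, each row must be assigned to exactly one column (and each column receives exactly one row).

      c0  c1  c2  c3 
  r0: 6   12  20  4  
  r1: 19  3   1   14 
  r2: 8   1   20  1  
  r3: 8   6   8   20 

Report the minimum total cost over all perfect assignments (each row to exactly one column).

Minimum assignment cost: 14

one of 2 optimal assignments: row0→col0 (cost 6), row1→col2 (cost 1), row2→col3 (cost 1), row3→col1 (cost 6)
total = 6 + 1 + 1 + 6 = 14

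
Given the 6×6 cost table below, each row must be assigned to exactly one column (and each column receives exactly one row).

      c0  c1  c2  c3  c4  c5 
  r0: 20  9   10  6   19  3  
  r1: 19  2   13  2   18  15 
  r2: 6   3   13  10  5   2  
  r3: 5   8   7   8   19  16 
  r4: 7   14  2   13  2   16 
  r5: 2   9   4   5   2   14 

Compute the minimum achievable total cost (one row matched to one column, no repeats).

optimal assignment: row0→col5 (cost 3), row1→col3 (cost 2), row2→col1 (cost 3), row3→col0 (cost 5), row4→col2 (cost 2), row5→col4 (cost 2)
total = 3 + 2 + 3 + 5 + 2 + 2 = 17

Minimum assignment cost: 17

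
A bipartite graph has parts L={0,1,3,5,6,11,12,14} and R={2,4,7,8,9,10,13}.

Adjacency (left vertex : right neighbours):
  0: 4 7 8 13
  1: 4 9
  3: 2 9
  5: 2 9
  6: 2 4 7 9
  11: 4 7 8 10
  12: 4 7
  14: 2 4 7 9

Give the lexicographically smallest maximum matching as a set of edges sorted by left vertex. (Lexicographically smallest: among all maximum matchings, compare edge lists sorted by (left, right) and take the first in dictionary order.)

Lex-smallest maximum matching: {(0,8), (1,4), (3,2), (5,9), (6,7), (11,10)}

|M| = 6 (so the lex-smallest maximum matching has 6 edges)
process left vertices in ascending order; for each, take the smallest-labelled available neighbour that still permits 6 edges overall, or leave it unmatched if none does
lex-smallest matching: {0-8, 1-4, 3-2, 5-9, 6-7, 11-10}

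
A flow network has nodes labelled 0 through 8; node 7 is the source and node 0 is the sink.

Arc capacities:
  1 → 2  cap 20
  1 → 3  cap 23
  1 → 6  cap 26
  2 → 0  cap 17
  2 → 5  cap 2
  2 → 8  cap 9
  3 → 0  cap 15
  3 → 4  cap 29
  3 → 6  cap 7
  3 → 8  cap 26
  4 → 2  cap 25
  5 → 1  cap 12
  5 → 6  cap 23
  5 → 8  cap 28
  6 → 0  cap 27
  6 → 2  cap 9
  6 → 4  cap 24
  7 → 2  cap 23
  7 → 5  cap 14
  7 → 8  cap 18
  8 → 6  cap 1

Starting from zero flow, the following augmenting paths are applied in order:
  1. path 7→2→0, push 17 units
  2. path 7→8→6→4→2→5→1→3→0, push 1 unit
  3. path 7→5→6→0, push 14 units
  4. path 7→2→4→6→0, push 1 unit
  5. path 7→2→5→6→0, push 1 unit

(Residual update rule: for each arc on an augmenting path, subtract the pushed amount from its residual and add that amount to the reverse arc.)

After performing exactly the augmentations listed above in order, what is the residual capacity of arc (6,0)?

after path 1 (7→2→0, push 17): res(6,0)=27
after path 2 (7→8→6→4→2→5→1→3→0, push 1): res(6,0)=27
after path 3 (7→5→6→0, push 14): res(6,0)=13
after path 4 (7→2→4→6→0, push 1): res(6,0)=12
after path 5 (7→2→5→6→0, push 1): res(6,0)=11

Residual capacity of (6,0): 11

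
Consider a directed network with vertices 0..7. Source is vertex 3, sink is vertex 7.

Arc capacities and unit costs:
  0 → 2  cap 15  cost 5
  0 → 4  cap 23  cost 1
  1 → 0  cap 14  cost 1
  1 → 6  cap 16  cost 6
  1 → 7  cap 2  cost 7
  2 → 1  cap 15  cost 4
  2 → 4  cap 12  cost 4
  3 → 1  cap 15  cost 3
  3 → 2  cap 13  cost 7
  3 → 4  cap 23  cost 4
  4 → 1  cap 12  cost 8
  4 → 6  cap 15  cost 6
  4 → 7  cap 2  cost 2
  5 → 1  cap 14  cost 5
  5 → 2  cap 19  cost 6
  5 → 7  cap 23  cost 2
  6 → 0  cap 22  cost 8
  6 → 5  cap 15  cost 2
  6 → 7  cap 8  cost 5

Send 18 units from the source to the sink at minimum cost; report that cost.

shortest-cost path #1: 3→4→7 push 2 @ unit cost 6 (adds 12)
shortest-cost path #2: 3→1→7 push 2 @ unit cost 10 (adds 20)
shortest-cost path #3: 3→1→6→5→7 push 13 @ unit cost 13 (adds 169)
shortest-cost path #4: 3→4→6→5→7 push 1 @ unit cost 14 (adds 14)
total cost = 215

Minimum cost for 18 units: 215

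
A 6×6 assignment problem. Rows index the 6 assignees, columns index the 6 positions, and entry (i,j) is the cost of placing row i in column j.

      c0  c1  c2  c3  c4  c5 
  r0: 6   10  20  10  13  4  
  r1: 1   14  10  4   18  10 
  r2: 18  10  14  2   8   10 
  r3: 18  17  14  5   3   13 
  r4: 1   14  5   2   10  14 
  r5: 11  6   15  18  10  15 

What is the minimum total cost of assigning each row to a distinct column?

optimal assignment: row0→col5 (cost 4), row1→col0 (cost 1), row2→col3 (cost 2), row3→col4 (cost 3), row4→col2 (cost 5), row5→col1 (cost 6)
total = 4 + 1 + 2 + 3 + 5 + 6 = 21

Minimum assignment cost: 21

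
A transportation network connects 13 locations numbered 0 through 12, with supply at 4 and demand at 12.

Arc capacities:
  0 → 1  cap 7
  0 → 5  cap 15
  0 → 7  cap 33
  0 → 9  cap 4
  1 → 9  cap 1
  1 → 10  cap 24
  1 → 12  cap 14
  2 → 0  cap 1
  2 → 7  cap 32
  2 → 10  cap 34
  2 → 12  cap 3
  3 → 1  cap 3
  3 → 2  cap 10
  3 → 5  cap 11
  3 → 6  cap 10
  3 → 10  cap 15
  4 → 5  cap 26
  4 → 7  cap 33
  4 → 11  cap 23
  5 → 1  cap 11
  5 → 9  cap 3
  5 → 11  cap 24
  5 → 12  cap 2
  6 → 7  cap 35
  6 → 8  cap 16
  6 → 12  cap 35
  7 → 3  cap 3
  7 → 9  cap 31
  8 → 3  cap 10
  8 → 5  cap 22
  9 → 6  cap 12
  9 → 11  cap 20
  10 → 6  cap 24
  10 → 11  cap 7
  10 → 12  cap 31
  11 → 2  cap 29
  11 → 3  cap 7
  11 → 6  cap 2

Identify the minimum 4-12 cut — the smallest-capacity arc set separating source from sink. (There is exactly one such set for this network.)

Min-cut arcs: {(5,1), (5,12), (7,3), (9,6), (11,2), (11,3), (11,6)} (total capacity 66)

augment #1: 4→5→12 push 2
augment #2: 4→5→1→12 push 11
augment #3: 4→11→2→12 push 3
augment #4: 4→11→6→12 push 2
augment #5: 4→5→9→6→12 push 3
augment #6: 4→7→3→1→12 push 3
augment #7: 4→7→9→6→12 push 9
augment #8: 4→11→2→10→12 push 18
augment #9: 4→5→11→2→10→12 push 8
augment #10: 4→5→11→3→6→12 push 2
augment #11: 4→7→9→11→3→6→12 push 5
max flow = 66; residual-reachable set from 4 gives S-side
cut edges (S→T): {(5,1), (5,12), (7,3), (9,6), (11,2), (11,3), (11,6)} total cap 66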